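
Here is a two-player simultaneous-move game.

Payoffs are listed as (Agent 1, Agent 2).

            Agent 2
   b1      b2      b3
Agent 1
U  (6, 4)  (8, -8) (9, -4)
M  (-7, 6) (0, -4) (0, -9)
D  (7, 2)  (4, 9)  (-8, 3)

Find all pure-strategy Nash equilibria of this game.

none

(U, b1): Agent 1 can switch to D (6 → 7). Not NE.
(U, b2): Agent 2 can switch to b1 (-8 → 4). Not NE.
(U, b3): Agent 2 can switch to b1 (-4 → 4). Not NE.
(M, b1): Agent 1 can switch to U (-7 → 6). Not NE.
(M, b2): Agent 1 can switch to U (0 → 8). Not NE.
(M, b3): Agent 1 can switch to U (0 → 9). Not NE.
(D, b1): Agent 2 can switch to b2 (2 → 9). Not NE.
(D, b2): Agent 1 can switch to U (4 → 8). Not NE.
(D, b3): Agent 1 can switch to U (-8 → 9). Not NE.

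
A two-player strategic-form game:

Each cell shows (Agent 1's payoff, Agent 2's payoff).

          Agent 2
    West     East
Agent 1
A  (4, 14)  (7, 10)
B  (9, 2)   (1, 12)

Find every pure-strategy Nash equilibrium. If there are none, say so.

(A, West): Agent 1 can switch to B (4 → 9). Not NE.
(A, East): Agent 2 can switch to West (10 → 14). Not NE.
(B, West): Agent 2 can switch to East (2 → 12). Not NE.
(B, East): Agent 1 can switch to A (1 → 7). Not NE.

No pure-strategy Nash equilibrium.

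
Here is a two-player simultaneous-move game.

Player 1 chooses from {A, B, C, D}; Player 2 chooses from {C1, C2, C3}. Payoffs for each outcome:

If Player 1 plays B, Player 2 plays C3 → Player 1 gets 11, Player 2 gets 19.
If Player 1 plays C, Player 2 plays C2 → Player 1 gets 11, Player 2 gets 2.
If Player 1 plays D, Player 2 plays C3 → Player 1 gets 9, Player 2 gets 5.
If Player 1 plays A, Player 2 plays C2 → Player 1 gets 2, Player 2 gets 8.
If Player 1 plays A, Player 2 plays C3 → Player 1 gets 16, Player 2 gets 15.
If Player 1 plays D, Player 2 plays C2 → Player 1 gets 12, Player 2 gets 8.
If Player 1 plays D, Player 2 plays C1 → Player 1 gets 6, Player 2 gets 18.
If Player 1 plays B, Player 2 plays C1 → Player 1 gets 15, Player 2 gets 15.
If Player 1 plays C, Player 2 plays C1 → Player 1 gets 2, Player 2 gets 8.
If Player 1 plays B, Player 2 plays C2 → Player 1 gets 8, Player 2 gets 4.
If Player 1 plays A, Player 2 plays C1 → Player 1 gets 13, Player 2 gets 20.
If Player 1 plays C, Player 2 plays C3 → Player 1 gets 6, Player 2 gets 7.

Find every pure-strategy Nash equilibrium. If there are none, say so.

none

Player 1 against C1: payoffs 13, 15, 2, 6 → best response B.
Player 1 against C2: payoffs 2, 8, 11, 12 → best response D.
Player 1 against C3: payoffs 16, 11, 6, 9 → best response A.
Player 2 against A: payoffs 20, 8, 15 → best response C1.
Player 2 against B: payoffs 15, 4, 19 → best response C3.
Player 2 against C: payoffs 8, 2, 7 → best response C1.
Player 2 against D: payoffs 18, 8, 5 → best response C1.
No profile is a mutual best response for all players.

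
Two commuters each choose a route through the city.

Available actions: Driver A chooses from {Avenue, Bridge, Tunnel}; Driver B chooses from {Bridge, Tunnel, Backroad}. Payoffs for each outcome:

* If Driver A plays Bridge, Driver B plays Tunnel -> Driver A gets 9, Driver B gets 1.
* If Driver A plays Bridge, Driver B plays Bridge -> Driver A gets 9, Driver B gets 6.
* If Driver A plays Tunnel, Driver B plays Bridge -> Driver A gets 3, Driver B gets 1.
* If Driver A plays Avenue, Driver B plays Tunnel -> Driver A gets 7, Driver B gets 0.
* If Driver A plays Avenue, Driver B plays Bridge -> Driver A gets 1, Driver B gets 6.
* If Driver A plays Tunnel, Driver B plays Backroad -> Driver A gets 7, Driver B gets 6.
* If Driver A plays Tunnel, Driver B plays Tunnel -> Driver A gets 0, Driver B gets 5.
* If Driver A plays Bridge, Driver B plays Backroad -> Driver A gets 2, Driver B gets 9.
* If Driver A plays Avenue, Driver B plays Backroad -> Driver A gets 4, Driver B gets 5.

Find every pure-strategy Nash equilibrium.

The unique pure-strategy Nash equilibrium is (Tunnel, Backroad).

Driver A against Bridge: payoffs 1, 9, 3 → best response Bridge.
Driver A against Tunnel: payoffs 7, 9, 0 → best response Bridge.
Driver A against Backroad: payoffs 4, 2, 7 → best response Tunnel.
Driver B against Avenue: payoffs 6, 0, 5 → best response Bridge.
Driver B against Bridge: payoffs 6, 1, 9 → best response Backroad.
Driver B against Tunnel: payoffs 1, 5, 6 → best response Backroad.
Mutual best responses: (Tunnel, Backroad).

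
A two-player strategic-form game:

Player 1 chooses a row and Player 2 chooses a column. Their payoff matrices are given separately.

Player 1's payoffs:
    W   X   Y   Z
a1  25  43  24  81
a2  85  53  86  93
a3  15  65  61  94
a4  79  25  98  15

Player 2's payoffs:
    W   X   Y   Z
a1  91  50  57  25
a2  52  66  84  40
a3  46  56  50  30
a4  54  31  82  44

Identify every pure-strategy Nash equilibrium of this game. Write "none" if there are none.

(a1, W): Player 1 can switch to a2 (25 → 85). Not NE.
(a1, X): Player 1 can switch to a2 (43 → 53). Not NE.
(a1, Y): Player 1 can switch to a2 (24 → 86). Not NE.
(a1, Z): Player 1 can switch to a2 (81 → 93). Not NE.
(a2, W): Player 2 can switch to X (52 → 66). Not NE.
(a2, X): Player 1 can switch to a3 (53 → 65). Not NE.
(a2, Y): Player 1 can switch to a4 (86 → 98). Not NE.
(a2, Z): Player 1 can switch to a3 (93 → 94). Not NE.
(a3, W): Player 1 can switch to a1 (15 → 25). Not NE.
(a3, X): Player 1 gets 65, best alternative 53; Player 2 gets 56, best alternative 50. No profitable deviation — NE.
(a3, Y): Player 1 can switch to a2 (61 → 86). Not NE.
(a3, Z): Player 2 can switch to W (30 → 46). Not NE.
(a4, W): Player 1 can switch to a2 (79 → 85). Not NE.
(a4, Y): Player 1 gets 98, best alternative 86; Player 2 gets 82, best alternative 54. No profitable deviation — NE.
(The remaining 2 profiles each have a profitable deviation by the same check.)

(a3, X); (a4, Y)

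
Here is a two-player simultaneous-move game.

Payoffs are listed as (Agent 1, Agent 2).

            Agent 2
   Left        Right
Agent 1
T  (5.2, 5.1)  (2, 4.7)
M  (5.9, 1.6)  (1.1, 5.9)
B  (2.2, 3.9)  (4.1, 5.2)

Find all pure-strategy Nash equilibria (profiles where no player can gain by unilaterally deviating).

Agent 1 against Left: payoffs 5.2, 5.9, 2.2 → best response M.
Agent 1 against Right: payoffs 2, 1.1, 4.1 → best response B.
Agent 2 against T: payoffs 5.1, 4.7 → best response Left.
Agent 2 against M: payoffs 1.6, 5.9 → best response Right.
Agent 2 against B: payoffs 3.9, 5.2 → best response Right.
Mutual best responses: (B, Right).

(B, Right)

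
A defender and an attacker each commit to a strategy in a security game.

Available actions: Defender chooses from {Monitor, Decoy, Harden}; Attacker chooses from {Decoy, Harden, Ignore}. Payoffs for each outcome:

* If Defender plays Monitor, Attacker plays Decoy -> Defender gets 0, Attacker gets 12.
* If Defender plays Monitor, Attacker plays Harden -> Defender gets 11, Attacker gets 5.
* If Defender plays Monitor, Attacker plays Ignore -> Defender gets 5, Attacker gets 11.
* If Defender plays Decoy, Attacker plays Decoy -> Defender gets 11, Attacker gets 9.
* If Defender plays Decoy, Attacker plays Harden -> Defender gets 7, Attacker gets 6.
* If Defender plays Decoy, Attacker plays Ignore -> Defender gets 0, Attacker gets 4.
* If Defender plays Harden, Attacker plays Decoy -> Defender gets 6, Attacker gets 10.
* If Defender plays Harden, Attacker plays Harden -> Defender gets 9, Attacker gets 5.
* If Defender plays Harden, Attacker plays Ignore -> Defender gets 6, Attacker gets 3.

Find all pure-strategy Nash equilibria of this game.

For each player, find the best response to each opponent profile; mutual best responses are the pure NE.
Defender against Decoy: payoffs 0, 11, 6 → best response Decoy.
Defender against Harden: payoffs 11, 7, 9 → best response Monitor.
Defender against Ignore: payoffs 5, 0, 6 → best response Harden.
Attacker against Monitor: payoffs 12, 5, 11 → best response Decoy.
Attacker against Decoy: payoffs 9, 6, 4 → best response Decoy.
Attacker against Harden: payoffs 10, 5, 3 → best response Decoy.
Mutual best responses: (Decoy, Decoy).

The unique pure-strategy Nash equilibrium is (Decoy, Decoy).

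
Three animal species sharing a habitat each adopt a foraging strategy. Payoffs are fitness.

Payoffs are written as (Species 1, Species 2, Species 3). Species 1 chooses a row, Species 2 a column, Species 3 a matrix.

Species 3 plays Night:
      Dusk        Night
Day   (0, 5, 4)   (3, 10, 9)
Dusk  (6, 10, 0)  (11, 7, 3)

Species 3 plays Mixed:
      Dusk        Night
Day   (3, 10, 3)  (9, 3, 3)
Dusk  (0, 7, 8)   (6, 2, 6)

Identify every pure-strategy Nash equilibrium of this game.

For each strategy profile, look for a profitable unilateral deviation.
(Day, Dusk, Night): Species 1 can switch to Dusk (0 → 6). Not NE.
(Day, Dusk, Mixed): Species 3 can switch to Night (3 → 4). Not NE.
(Day, Night, Night): Species 1 can switch to Dusk (3 → 11). Not NE.
(Day, Night, Mixed): Species 2 can switch to Dusk (3 → 10). Not NE.
(Dusk, Dusk, Night): Species 3 can switch to Mixed (0 → 8). Not NE.
(Dusk, Dusk, Mixed): Species 1 can switch to Day (0 → 3). Not NE.
(Dusk, Night, Night): Species 2 can switch to Dusk (7 → 10). Not NE.
(Dusk, Night, Mixed): Species 1 can switch to Day (6 → 9). Not NE.

No pure-strategy Nash equilibrium.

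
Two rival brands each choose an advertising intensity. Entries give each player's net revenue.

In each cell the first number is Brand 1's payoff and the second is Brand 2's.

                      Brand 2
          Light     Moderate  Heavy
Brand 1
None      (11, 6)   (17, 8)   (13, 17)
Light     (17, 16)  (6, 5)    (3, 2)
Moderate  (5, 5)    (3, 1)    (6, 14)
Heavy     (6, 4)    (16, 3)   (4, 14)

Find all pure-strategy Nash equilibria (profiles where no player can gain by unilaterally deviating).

The pure Nash equilibria are (None, Heavy) and (Light, Light).

Brand 1 against Light: payoffs 11, 17, 5, 6 → best response Light.
Brand 1 against Moderate: payoffs 17, 6, 3, 16 → best response None.
Brand 1 against Heavy: payoffs 13, 3, 6, 4 → best response None.
Brand 2 against None: payoffs 6, 8, 17 → best response Heavy.
Brand 2 against Light: payoffs 16, 5, 2 → best response Light.
Brand 2 against Moderate: payoffs 5, 1, 14 → best response Heavy.
Brand 2 against Heavy: payoffs 4, 3, 14 → best response Heavy.
Mutual best responses: (None, Heavy); (Light, Light).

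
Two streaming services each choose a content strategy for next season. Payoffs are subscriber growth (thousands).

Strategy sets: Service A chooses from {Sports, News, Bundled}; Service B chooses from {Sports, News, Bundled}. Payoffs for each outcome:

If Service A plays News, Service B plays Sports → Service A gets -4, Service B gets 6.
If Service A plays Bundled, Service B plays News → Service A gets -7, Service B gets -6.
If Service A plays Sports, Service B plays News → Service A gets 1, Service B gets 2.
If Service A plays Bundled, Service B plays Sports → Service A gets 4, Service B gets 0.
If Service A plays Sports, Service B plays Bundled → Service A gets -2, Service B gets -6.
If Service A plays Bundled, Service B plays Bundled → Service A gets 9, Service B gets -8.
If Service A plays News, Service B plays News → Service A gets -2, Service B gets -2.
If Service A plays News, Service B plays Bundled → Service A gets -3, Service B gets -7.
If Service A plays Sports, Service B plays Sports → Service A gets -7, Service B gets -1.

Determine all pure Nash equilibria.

Check each profile: it is a Nash equilibrium iff no player can strictly gain by switching unilaterally.
(Sports, Sports): Service A can switch to News (-7 → -4). Not NE.
(Sports, News): Service A gets 1, best alternative -2; Service B gets 2, best alternative -1. No profitable deviation — NE.
(Sports, Bundled): Service A can switch to Bundled (-2 → 9). Not NE.
(News, Sports): Service A can switch to Bundled (-4 → 4). Not NE.
(News, News): Service A can switch to Sports (-2 → 1). Not NE.
(News, Bundled): Service A can switch to Sports (-3 → -2). Not NE.
(Bundled, Sports): Service A gets 4, best alternative -4; Service B gets 0, best alternative -6. No profitable deviation — NE.
(Bundled, News): Service A can switch to Sports (-7 → 1). Not NE.
(Bundled, Bundled): Service B can switch to Sports (-8 → 0). Not NE.

The pure Nash equilibria are (Sports, News) and (Bundled, Sports).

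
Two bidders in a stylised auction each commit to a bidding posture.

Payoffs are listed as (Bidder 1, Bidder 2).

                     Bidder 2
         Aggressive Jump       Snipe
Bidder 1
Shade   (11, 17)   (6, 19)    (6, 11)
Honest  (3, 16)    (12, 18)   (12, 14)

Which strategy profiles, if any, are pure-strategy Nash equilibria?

Pure NE: (Honest, Jump)

For each player, find the best response to each opponent profile; mutual best responses are the pure NE.
Bidder 1 against Aggressive: payoffs 11, 3 → best response Shade.
Bidder 1 against Jump: payoffs 6, 12 → best response Honest.
Bidder 1 against Snipe: payoffs 6, 12 → best response Honest.
Bidder 2 against Shade: payoffs 17, 19, 11 → best response Jump.
Bidder 2 against Honest: payoffs 16, 18, 14 → best response Jump.
Mutual best responses: (Honest, Jump).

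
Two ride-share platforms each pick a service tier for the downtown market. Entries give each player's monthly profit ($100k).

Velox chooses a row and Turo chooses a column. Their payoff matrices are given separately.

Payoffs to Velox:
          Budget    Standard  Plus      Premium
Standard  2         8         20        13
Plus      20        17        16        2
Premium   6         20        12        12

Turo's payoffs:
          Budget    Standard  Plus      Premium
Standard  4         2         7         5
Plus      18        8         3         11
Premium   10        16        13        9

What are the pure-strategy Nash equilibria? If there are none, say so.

Pure-strategy Nash equilibria: (Standard, Plus), (Plus, Budget), (Premium, Standard)

For each strategy profile, look for a profitable unilateral deviation.
(Standard, Budget): Velox can switch to Plus (2 → 20). Not NE.
(Standard, Standard): Velox can switch to Plus (8 → 17). Not NE.
(Standard, Plus): Velox gets 20, best alternative 16; Turo gets 7, best alternative 5. No profitable deviation — NE.
(Standard, Premium): Turo can switch to Plus (5 → 7). Not NE.
(Plus, Budget): Velox gets 20, best alternative 6; Turo gets 18, best alternative 11. No profitable deviation — NE.
(Plus, Standard): Velox can switch to Premium (17 → 20). Not NE.
(Plus, Plus): Velox can switch to Standard (16 → 20). Not NE.
(Plus, Premium): Velox can switch to Standard (2 → 13). Not NE.
(Premium, Budget): Velox can switch to Plus (6 → 20). Not NE.
(Premium, Standard): Velox gets 20, best alternative 17; Turo gets 16, best alternative 13. No profitable deviation — NE.
(Premium, Plus): Velox can switch to Standard (12 → 20). Not NE.
(The remaining 1 profile has a profitable deviation by the same check.)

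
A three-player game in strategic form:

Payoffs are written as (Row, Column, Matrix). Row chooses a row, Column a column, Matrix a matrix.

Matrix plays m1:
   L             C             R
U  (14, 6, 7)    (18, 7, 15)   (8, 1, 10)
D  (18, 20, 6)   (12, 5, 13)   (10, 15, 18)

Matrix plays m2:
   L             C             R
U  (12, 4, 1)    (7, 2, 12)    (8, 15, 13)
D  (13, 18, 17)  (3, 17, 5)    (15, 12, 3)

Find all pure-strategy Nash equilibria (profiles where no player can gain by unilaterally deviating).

The pure Nash equilibria are (U, C, m1) and (D, L, m2).

(U, L, m1): Row can switch to D (14 → 18). Not NE.
(U, L, m2): Row can switch to D (12 → 13). Not NE.
(U, C, m1): Row gets 18, best alternative 12; Column gets 7, best alternative 6; Matrix gets 15, best alternative 12. No profitable deviation — NE.
(U, C, m2): Column can switch to L (2 → 4). Not NE.
(U, R, m1): Row can switch to D (8 → 10). Not NE.
(U, R, m2): Row can switch to D (8 → 15). Not NE.
(D, L, m1): Matrix can switch to m2 (6 → 17). Not NE.
(D, L, m2): Row gets 13, best alternative 12; Column gets 18, best alternative 17; Matrix gets 17, best alternative 6. No profitable deviation — NE.
(D, C, m1): Row can switch to U (12 → 18). Not NE.
(D, C, m2): Row can switch to U (3 → 7). Not NE.
(D, R, m1): Column can switch to L (15 → 20). Not NE.
(D, R, m2): Column can switch to L (12 → 18). Not NE.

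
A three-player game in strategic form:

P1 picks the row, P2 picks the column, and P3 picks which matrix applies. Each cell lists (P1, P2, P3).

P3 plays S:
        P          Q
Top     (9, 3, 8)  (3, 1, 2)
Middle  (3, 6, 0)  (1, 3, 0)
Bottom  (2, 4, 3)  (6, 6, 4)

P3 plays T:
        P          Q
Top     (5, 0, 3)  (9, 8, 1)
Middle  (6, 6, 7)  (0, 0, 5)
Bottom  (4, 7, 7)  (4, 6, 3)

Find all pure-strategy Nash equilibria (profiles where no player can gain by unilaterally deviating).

Pure-strategy Nash equilibria: (Top, P, S); (Middle, P, T); (Bottom, Q, S)

For each player, find the best response to each opponent profile; mutual best responses are the pure NE.
P1 against (P, S): payoffs 9, 3, 2 → best response Top.
P1 against (P, T): payoffs 5, 6, 4 → best response Middle.
P1 against (Q, S): payoffs 3, 1, 6 → best response Bottom.
P1 against (Q, T): payoffs 9, 0, 4 → best response Top.
P2 against (Top, S): payoffs 3, 1 → best response P.
P2 against (Top, T): payoffs 0, 8 → best response Q.
P2 against (Middle, S): payoffs 6, 3 → best response P.
P2 against (Middle, T): payoffs 6, 0 → best response P.
P2 against (Bottom, S): payoffs 4, 6 → best response Q.
P2 against (Bottom, T): payoffs 7, 6 → best response P.
P3 against (Top, P): payoffs 8, 3 → best response S.
P3 against (Top, Q): payoffs 2, 1 → best response S.
P3 against (Middle, P): payoffs 0, 7 → best response T.
P3 against (Middle, Q): payoffs 0, 5 → best response T.
P3 against (Bottom, P): payoffs 3, 7 → best response T.
P3 against (Bottom, Q): payoffs 4, 3 → best response S.
Mutual best responses: (Top, P, S); (Middle, P, T); (Bottom, Q, S).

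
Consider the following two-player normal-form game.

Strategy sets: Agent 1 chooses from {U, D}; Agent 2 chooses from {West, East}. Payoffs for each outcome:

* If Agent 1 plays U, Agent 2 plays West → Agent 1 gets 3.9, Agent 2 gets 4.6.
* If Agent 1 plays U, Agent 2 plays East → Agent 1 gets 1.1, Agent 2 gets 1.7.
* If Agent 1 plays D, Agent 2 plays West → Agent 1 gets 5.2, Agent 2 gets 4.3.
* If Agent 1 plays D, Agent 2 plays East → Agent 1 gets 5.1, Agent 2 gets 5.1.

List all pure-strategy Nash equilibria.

(D, East)

(U, West): Agent 1 can switch to D (3.9 → 5.2). Not NE.
(U, East): Agent 1 can switch to D (1.1 → 5.1). Not NE.
(D, West): Agent 2 can switch to East (4.3 → 5.1). Not NE.
(D, East): Agent 1 gets 5.1, best alternative 1.1; Agent 2 gets 5.1, best alternative 4.3. No profitable deviation — NE.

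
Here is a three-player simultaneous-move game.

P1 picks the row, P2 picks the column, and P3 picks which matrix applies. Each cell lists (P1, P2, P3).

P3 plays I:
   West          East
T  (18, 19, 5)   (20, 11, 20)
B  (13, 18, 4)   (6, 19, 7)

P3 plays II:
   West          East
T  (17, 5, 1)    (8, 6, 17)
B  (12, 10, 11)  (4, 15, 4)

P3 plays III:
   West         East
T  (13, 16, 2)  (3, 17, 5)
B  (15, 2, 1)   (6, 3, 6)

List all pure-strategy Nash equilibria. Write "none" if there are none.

(T, West, I)

P1 against (West, I): payoffs 18, 13 → best response T.
P1 against (West, II): payoffs 17, 12 → best response T.
P1 against (West, III): payoffs 13, 15 → best response B.
P1 against (East, I): payoffs 20, 6 → best response T.
P1 against (East, II): payoffs 8, 4 → best response T.
P1 against (East, III): payoffs 3, 6 → best response B.
P2 against (T, I): payoffs 19, 11 → best response West.
P2 against (T, II): payoffs 5, 6 → best response East.
P2 against (T, III): payoffs 16, 17 → best response East.
P2 against (B, I): payoffs 18, 19 → best response East.
P2 against (B, II): payoffs 10, 15 → best response East.
P2 against (B, III): payoffs 2, 3 → best response East.
P3 against (T, West): payoffs 5, 1, 2 → best response I.
P3 against (T, East): payoffs 20, 17, 5 → best response I.
P3 against (B, West): payoffs 4, 11, 1 → best response II.
P3 against (B, East): payoffs 7, 4, 6 → best response I.
Mutual best responses: (T, West, I).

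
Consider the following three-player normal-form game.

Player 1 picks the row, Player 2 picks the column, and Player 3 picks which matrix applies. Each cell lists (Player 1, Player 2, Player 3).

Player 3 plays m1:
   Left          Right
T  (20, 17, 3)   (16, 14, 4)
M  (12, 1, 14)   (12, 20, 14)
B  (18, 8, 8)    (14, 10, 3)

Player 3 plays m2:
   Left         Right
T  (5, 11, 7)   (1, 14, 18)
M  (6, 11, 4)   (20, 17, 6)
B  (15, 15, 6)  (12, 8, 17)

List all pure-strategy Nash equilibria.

none

(T, Left, m1): Player 3 can switch to m2 (3 → 7). Not NE.
(T, Left, m2): Player 1 can switch to M (5 → 6). Not NE.
(T, Right, m1): Player 2 can switch to Left (14 → 17). Not NE.
(T, Right, m2): Player 1 can switch to M (1 → 20). Not NE.
(M, Left, m1): Player 1 can switch to T (12 → 20). Not NE.
(M, Left, m2): Player 1 can switch to B (6 → 15). Not NE.
(The remaining 6 profiles each have a profitable deviation by the same check.)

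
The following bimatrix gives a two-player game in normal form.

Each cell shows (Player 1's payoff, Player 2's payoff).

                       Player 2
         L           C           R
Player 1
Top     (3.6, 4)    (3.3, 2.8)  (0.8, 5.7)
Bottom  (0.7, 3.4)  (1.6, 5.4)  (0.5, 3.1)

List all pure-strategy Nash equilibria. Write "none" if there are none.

Player 1 against L: payoffs 3.6, 0.7 → best response Top.
Player 1 against C: payoffs 3.3, 1.6 → best response Top.
Player 1 against R: payoffs 0.8, 0.5 → best response Top.
Player 2 against Top: payoffs 4, 2.8, 5.7 → best response R.
Player 2 against Bottom: payoffs 3.4, 5.4, 3.1 → best response C.
Mutual best responses: (Top, R).

(Top, R)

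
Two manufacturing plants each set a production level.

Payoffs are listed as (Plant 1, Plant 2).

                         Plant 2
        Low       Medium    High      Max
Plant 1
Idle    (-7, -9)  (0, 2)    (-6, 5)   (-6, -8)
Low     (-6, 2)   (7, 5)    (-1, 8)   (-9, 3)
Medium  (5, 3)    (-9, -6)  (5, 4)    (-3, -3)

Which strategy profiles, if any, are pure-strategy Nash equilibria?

Plant 1 against Low: payoffs -7, -6, 5 → best response Medium.
Plant 1 against Medium: payoffs 0, 7, -9 → best response Low.
Plant 1 against High: payoffs -6, -1, 5 → best response Medium.
Plant 1 against Max: payoffs -6, -9, -3 → best response Medium.
Plant 2 against Idle: payoffs -9, 2, 5, -8 → best response High.
Plant 2 against Low: payoffs 2, 5, 8, 3 → best response High.
Plant 2 against Medium: payoffs 3, -6, 4, -3 → best response High.
Mutual best responses: (Medium, High).

(Medium, High)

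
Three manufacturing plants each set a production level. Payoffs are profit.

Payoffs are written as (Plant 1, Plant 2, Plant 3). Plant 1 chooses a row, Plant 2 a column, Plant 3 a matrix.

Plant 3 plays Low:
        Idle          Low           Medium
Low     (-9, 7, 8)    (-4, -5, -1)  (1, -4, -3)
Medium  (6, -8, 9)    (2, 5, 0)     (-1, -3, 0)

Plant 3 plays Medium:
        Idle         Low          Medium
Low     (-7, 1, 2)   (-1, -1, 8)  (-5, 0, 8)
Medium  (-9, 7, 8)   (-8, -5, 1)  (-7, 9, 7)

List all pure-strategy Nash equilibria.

none

Plant 1 against (Idle, Low): payoffs -9, 6 → best response Medium.
Plant 1 against (Idle, Medium): payoffs -7, -9 → best response Low.
Plant 1 against (Low, Low): payoffs -4, 2 → best response Medium.
Plant 1 against (Low, Medium): payoffs -1, -8 → best response Low.
Plant 1 against (Medium, Low): payoffs 1, -1 → best response Low.
Plant 1 against (Medium, Medium): payoffs -5, -7 → best response Low.
Plant 2 against (Low, Low): payoffs 7, -5, -4 → best response Idle.
Plant 2 against (Low, Medium): payoffs 1, -1, 0 → best response Idle.
Plant 2 against (Medium, Low): payoffs -8, 5, -3 → best response Low.
Plant 2 against (Medium, Medium): payoffs 7, -5, 9 → best response Medium.
Plant 3 against (Low, Idle): payoffs 8, 2 → best response Low.
Plant 3 against (Low, Low): payoffs -1, 8 → best response Medium.
Plant 3 against (Low, Medium): payoffs -3, 8 → best response Medium.
Plant 3 against (Medium, Idle): payoffs 9, 8 → best response Low.
Plant 3 against (Medium, Low): payoffs 0, 1 → best response Medium.
Plant 3 against (Medium, Medium): payoffs 0, 7 → best response Medium.
No profile is a mutual best response for all players.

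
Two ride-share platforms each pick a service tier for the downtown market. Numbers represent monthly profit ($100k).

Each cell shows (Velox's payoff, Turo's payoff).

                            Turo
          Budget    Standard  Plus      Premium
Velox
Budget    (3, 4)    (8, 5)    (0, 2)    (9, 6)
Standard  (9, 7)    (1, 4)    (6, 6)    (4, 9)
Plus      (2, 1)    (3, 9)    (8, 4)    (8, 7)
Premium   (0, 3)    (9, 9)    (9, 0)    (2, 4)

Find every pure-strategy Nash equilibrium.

For each player, find the best response to each opponent profile; mutual best responses are the pure NE.
Velox against Budget: payoffs 3, 9, 2, 0 → best response Standard.
Velox against Standard: payoffs 8, 1, 3, 9 → best response Premium.
Velox against Plus: payoffs 0, 6, 8, 9 → best response Premium.
Velox against Premium: payoffs 9, 4, 8, 2 → best response Budget.
Turo against Budget: payoffs 4, 5, 2, 6 → best response Premium.
Turo against Standard: payoffs 7, 4, 6, 9 → best response Premium.
Turo against Plus: payoffs 1, 9, 4, 7 → best response Standard.
Turo against Premium: payoffs 3, 9, 0, 4 → best response Standard.
Mutual best responses: (Budget, Premium); (Premium, Standard).

Pure-strategy Nash equilibria: (Budget, Premium), (Premium, Standard)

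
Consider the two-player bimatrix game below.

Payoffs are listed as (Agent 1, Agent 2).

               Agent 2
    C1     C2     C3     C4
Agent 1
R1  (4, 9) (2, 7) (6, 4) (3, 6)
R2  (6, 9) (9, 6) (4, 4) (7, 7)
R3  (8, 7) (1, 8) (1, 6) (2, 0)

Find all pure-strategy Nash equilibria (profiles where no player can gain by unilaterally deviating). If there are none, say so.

(R1, C1): Agent 1 can switch to R2 (4 → 6). Not NE.
(R1, C2): Agent 1 can switch to R2 (2 → 9). Not NE.
(R1, C3): Agent 2 can switch to C1 (4 → 9). Not NE.
(R1, C4): Agent 1 can switch to R2 (3 → 7). Not NE.
(R2, C1): Agent 1 can switch to R3 (6 → 8). Not NE.
(R2, C2): Agent 2 can switch to C1 (6 → 9). Not NE.
(The remaining 6 profiles each have a profitable deviation by the same check.)

There is no pure-strategy Nash equilibrium.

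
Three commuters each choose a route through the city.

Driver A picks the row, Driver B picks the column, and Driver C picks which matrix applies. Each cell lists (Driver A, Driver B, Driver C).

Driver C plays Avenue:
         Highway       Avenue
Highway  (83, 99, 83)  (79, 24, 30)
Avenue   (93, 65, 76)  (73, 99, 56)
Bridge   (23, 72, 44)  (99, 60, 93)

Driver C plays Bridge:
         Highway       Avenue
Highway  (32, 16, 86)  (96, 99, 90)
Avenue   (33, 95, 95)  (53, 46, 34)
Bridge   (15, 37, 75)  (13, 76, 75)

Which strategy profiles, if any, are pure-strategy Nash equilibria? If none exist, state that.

Pure-strategy Nash equilibria: (Highway, Avenue, Bridge) and (Avenue, Highway, Bridge)

Driver A against (Highway, Avenue): payoffs 83, 93, 23 → best response Avenue.
Driver A against (Highway, Bridge): payoffs 32, 33, 15 → best response Avenue.
Driver A against (Avenue, Avenue): payoffs 79, 73, 99 → best response Bridge.
Driver A against (Avenue, Bridge): payoffs 96, 53, 13 → best response Highway.
Driver B against (Highway, Avenue): payoffs 99, 24 → best response Highway.
Driver B against (Highway, Bridge): payoffs 16, 99 → best response Avenue.
Driver B against (Avenue, Avenue): payoffs 65, 99 → best response Avenue.
Driver B against (Avenue, Bridge): payoffs 95, 46 → best response Highway.
Driver B against (Bridge, Avenue): payoffs 72, 60 → best response Highway.
Driver B against (Bridge, Bridge): payoffs 37, 76 → best response Avenue.
Driver C against (Highway, Highway): payoffs 83, 86 → best response Bridge.
Driver C against (Highway, Avenue): payoffs 30, 90 → best response Bridge.
Driver C against (Avenue, Highway): payoffs 76, 95 → best response Bridge.
Driver C against (Avenue, Avenue): payoffs 56, 34 → best response Avenue.
Driver C against (Bridge, Highway): payoffs 44, 75 → best response Bridge.
Driver C against (Bridge, Avenue): payoffs 93, 75 → best response Avenue.
Mutual best responses: (Highway, Avenue, Bridge); (Avenue, Highway, Bridge).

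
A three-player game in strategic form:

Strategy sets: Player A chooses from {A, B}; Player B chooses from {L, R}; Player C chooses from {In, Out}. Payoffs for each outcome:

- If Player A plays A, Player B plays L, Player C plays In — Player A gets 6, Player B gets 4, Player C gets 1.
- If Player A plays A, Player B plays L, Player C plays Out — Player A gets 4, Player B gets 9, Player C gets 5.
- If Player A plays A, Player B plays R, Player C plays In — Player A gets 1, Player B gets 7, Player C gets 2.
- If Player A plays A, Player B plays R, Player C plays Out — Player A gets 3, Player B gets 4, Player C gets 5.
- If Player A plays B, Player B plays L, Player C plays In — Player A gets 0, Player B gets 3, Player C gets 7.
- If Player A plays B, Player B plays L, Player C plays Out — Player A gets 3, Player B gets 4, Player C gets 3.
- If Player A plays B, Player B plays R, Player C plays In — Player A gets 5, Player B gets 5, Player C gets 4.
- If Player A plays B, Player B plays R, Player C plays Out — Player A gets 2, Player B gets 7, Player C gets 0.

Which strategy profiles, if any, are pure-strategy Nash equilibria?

Player A against (L, In): payoffs 6, 0 → best response A.
Player A against (L, Out): payoffs 4, 3 → best response A.
Player A against (R, In): payoffs 1, 5 → best response B.
Player A against (R, Out): payoffs 3, 2 → best response A.
Player B against (A, In): payoffs 4, 7 → best response R.
Player B against (A, Out): payoffs 9, 4 → best response L.
Player B against (B, In): payoffs 3, 5 → best response R.
Player B against (B, Out): payoffs 4, 7 → best response R.
Player C against (A, L): payoffs 1, 5 → best response Out.
Player C against (A, R): payoffs 2, 5 → best response Out.
Player C against (B, L): payoffs 7, 3 → best response In.
Player C against (B, R): payoffs 4, 0 → best response In.
Mutual best responses: (A, L, Out); (B, R, In).

Pure-strategy Nash equilibria: (A, L, Out), (B, R, In)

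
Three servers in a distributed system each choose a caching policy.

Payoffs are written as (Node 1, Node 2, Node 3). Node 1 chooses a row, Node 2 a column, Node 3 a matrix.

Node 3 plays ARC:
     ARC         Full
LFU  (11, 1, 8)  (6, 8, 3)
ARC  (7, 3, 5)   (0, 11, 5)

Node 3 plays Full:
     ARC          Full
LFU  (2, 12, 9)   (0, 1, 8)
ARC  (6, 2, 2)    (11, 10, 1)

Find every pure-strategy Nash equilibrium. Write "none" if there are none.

For each strategy profile, look for a profitable unilateral deviation.
(LFU, ARC, ARC): Node 2 can switch to Full (1 → 8). Not NE.
(LFU, ARC, Full): Node 1 can switch to ARC (2 → 6). Not NE.
(LFU, Full, ARC): Node 3 can switch to Full (3 → 8). Not NE.
(LFU, Full, Full): Node 1 can switch to ARC (0 → 11). Not NE.
(ARC, ARC, ARC): Node 1 can switch to LFU (7 → 11). Not NE.
(ARC, ARC, Full): Node 2 can switch to Full (2 → 10). Not NE.
(ARC, Full, ARC): Node 1 can switch to LFU (0 → 6). Not NE.
(ARC, Full, Full): Node 3 can switch to ARC (1 → 5). Not NE.

none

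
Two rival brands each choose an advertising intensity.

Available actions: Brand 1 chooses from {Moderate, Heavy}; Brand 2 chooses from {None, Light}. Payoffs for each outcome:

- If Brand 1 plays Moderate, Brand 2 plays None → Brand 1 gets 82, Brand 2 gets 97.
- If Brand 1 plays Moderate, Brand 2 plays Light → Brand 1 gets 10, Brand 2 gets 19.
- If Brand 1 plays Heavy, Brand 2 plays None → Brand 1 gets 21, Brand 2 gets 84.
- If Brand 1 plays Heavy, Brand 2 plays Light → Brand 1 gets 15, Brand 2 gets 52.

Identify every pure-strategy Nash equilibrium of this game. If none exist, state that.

Pure NE: (Moderate, None)

For each strategy profile, look for a profitable unilateral deviation.
(Moderate, None): Brand 1 gets 82, best alternative 21; Brand 2 gets 97, best alternative 19. No profitable deviation — NE.
(Moderate, Light): Brand 1 can switch to Heavy (10 → 15). Not NE.
(Heavy, None): Brand 1 can switch to Moderate (21 → 82). Not NE.
(Heavy, Light): Brand 2 can switch to None (52 → 84). Not NE.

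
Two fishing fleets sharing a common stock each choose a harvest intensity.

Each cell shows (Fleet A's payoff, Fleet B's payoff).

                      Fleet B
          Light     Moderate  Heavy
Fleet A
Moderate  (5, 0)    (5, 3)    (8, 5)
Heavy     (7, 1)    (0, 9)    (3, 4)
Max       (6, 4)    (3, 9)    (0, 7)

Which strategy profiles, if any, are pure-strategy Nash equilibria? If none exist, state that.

For each strategy profile, look for a profitable unilateral deviation.
(Moderate, Light): Fleet A can switch to Heavy (5 → 7). Not NE.
(Moderate, Moderate): Fleet B can switch to Heavy (3 → 5). Not NE.
(Moderate, Heavy): Fleet A gets 8, best alternative 3; Fleet B gets 5, best alternative 3. No profitable deviation — NE.
(Heavy, Light): Fleet B can switch to Moderate (1 → 9). Not NE.
(Heavy, Moderate): Fleet A can switch to Moderate (0 → 5). Not NE.
(Heavy, Heavy): Fleet A can switch to Moderate (3 → 8). Not NE.
(Max, Light): Fleet A can switch to Heavy (6 → 7). Not NE.
(The remaining 2 profiles each have a profitable deviation by the same check.)

Pure NE: (Moderate, Heavy)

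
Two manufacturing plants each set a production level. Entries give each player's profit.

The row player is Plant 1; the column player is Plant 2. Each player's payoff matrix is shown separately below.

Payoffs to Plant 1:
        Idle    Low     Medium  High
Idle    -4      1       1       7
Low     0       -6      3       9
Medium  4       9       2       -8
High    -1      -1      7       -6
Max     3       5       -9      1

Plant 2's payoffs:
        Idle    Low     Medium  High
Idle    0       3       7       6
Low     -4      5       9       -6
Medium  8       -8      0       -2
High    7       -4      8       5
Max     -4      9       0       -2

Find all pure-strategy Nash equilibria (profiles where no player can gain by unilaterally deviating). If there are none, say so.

For each strategy profile, look for a profitable unilateral deviation.
(Idle, Idle): Plant 1 can switch to Low (-4 → 0). Not NE.
(Idle, Low): Plant 1 can switch to Medium (1 → 9). Not NE.
(Idle, Medium): Plant 1 can switch to Low (1 → 3). Not NE.
(Idle, High): Plant 1 can switch to Low (7 → 9). Not NE.
(Low, Idle): Plant 1 can switch to Medium (0 → 4). Not NE.
(Low, Low): Plant 1 can switch to Idle (-6 → 1). Not NE.
(Medium, Idle): Plant 1 gets 4, best alternative 3; Plant 2 gets 8, best alternative 0. No profitable deviation — NE.
(High, Medium): Plant 1 gets 7, best alternative 3; Plant 2 gets 8, best alternative 7. No profitable deviation — NE.
(The remaining 12 profiles each have a profitable deviation by the same check.)

The pure Nash equilibria are (Medium, Idle) and (High, Medium).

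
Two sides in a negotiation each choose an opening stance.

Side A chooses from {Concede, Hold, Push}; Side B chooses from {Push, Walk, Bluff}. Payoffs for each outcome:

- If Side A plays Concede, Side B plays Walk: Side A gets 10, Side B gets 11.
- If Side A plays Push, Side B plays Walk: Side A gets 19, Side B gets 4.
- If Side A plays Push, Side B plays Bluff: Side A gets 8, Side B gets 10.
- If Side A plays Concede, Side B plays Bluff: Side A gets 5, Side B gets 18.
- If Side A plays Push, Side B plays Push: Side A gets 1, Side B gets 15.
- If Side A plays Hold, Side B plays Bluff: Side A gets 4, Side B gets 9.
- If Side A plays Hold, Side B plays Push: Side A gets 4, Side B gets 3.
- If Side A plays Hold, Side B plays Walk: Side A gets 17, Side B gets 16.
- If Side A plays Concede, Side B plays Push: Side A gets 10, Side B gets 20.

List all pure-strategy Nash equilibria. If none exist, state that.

The unique pure-strategy Nash equilibrium is (Concede, Push).

(Concede, Push): Side A gets 10, best alternative 4; Side B gets 20, best alternative 18. No profitable deviation — NE.
(Concede, Walk): Side A can switch to Hold (10 → 17). Not NE.
(Concede, Bluff): Side A can switch to Push (5 → 8). Not NE.
(Hold, Push): Side A can switch to Concede (4 → 10). Not NE.
(Hold, Walk): Side A can switch to Push (17 → 19). Not NE.
(Hold, Bluff): Side A can switch to Concede (4 → 5). Not NE.
(Push, Push): Side A can switch to Concede (1 → 10). Not NE.
(The remaining 2 profiles each have a profitable deviation by the same check.)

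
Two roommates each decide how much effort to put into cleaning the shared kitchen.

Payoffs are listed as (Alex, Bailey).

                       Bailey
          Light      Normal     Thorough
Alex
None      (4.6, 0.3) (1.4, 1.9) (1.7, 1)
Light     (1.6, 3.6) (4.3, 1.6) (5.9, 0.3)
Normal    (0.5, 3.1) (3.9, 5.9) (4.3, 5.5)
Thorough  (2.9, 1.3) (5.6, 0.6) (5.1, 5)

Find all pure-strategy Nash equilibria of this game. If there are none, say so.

none

For each strategy profile, look for a profitable unilateral deviation.
(None, Light): Bailey can switch to Normal (0.3 → 1.9). Not NE.
(None, Normal): Alex can switch to Light (1.4 → 4.3). Not NE.
(None, Thorough): Alex can switch to Light (1.7 → 5.9). Not NE.
(Light, Light): Alex can switch to None (1.6 → 4.6). Not NE.
(Light, Normal): Alex can switch to Thorough (4.3 → 5.6). Not NE.
(Light, Thorough): Bailey can switch to Light (0.3 → 3.6). Not NE.
(Normal, Light): Alex can switch to None (0.5 → 4.6). Not NE.
(Normal, Normal): Alex can switch to Light (3.9 → 4.3). Not NE.
(Normal, Thorough): Alex can switch to Light (4.3 → 5.9). Not NE.
(Thorough, Light): Alex can switch to None (2.9 → 4.6). Not NE.
(Thorough, Normal): Bailey can switch to Light (0.6 → 1.3). Not NE.
(Thorough, Thorough): Alex can switch to Light (5.1 → 5.9). Not NE.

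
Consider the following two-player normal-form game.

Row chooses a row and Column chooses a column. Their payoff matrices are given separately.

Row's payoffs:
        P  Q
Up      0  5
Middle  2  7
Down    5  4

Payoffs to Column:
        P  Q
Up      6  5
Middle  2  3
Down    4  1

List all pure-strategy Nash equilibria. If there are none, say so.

For each strategy profile, look for a profitable unilateral deviation.
(Up, P): Row can switch to Middle (0 → 2). Not NE.
(Up, Q): Row can switch to Middle (5 → 7). Not NE.
(Middle, P): Row can switch to Down (2 → 5). Not NE.
(Middle, Q): Row gets 7, best alternative 5; Column gets 3, best alternative 2. No profitable deviation — NE.
(Down, P): Row gets 5, best alternative 2; Column gets 4, best alternative 1. No profitable deviation — NE.
(Down, Q): Row can switch to Up (4 → 5). Not NE.

Pure-strategy Nash equilibria: (Middle, Q); (Down, P)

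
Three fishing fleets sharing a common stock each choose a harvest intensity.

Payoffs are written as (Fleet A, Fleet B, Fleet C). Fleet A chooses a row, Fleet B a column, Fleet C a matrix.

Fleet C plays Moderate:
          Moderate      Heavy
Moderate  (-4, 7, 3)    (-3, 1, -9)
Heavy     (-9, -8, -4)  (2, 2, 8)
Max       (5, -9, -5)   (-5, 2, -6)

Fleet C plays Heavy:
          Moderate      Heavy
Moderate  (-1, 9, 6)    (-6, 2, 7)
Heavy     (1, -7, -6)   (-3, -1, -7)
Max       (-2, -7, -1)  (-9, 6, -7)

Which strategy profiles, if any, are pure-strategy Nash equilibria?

(Moderate, Moderate, Moderate): Fleet A can switch to Max (-4 → 5). Not NE.
(Moderate, Moderate, Heavy): Fleet A can switch to Heavy (-1 → 1). Not NE.
(Moderate, Heavy, Moderate): Fleet A can switch to Heavy (-3 → 2). Not NE.
(Moderate, Heavy, Heavy): Fleet A can switch to Heavy (-6 → -3). Not NE.
(Heavy, Moderate, Moderate): Fleet A can switch to Moderate (-9 → -4). Not NE.
(Heavy, Moderate, Heavy): Fleet B can switch to Heavy (-7 → -1). Not NE.
(Heavy, Heavy, Moderate): Fleet A gets 2, best alternative -3; Fleet B gets 2, best alternative -8; Fleet C gets 8, best alternative -7. No profitable deviation — NE.
(Heavy, Heavy, Heavy): Fleet C can switch to Moderate (-7 → 8). Not NE.
(Max, Moderate, Moderate): Fleet B can switch to Heavy (-9 → 2). Not NE.
(Max, Moderate, Heavy): Fleet A can switch to Moderate (-2 → -1). Not NE.
(Max, Heavy, Moderate): Fleet A can switch to Moderate (-5 → -3). Not NE.
(Max, Heavy, Heavy): Fleet A can switch to Moderate (-9 → -6). Not NE.

Pure NE: (Heavy, Heavy, Moderate)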